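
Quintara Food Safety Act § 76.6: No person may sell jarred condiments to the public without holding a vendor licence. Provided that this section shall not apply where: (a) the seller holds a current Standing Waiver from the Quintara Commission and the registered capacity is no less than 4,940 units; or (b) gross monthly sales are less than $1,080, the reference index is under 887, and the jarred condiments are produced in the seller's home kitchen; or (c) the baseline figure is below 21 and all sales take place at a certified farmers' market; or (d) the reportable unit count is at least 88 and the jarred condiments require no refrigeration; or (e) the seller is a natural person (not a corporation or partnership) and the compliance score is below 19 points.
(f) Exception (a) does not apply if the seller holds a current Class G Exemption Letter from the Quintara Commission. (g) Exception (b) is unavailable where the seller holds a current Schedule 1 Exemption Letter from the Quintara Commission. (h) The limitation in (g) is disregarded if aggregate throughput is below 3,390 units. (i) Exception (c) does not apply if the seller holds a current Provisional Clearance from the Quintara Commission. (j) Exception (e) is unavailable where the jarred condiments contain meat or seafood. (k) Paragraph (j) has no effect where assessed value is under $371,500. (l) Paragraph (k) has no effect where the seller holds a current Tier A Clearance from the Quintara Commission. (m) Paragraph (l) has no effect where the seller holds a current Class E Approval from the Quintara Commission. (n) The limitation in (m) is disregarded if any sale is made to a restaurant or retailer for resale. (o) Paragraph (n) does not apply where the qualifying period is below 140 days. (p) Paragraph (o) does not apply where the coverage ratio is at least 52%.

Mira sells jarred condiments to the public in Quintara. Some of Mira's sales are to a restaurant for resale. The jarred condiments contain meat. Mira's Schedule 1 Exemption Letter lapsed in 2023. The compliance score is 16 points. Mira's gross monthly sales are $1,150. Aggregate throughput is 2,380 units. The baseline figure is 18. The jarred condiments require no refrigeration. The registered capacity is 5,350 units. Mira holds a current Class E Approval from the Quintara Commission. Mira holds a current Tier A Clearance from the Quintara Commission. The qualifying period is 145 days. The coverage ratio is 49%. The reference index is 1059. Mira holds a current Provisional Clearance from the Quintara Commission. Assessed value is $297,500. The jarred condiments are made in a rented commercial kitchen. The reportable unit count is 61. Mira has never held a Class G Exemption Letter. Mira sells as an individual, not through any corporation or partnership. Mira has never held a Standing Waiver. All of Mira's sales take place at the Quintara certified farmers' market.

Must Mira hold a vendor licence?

Exception (a) fails — no current Standing Waiver is held.
Exception (b) fails — gross monthly sales are $1,150, not less than $1,080.
Exception (c) is satisfied on its face — the baseline figure is 18, below the 21 limit; all sales are at a certified farmers' market. Turning to paragraph (i): (i) is engaged — a current Provisional Clearance is held. (c) is therefore removed.
Exception (d) fails — the reportable unit count is 61, short of 88.
Exception (e) is satisfied on its face — the seller is a natural person; the compliance score is 16 points, below the 19 points limit. However, paragraphs (j)–(p) must be considered: (j) operates against (e): the jarred condiments contain meat. (k) would limit (j) — assessed value is $297,500, under the $371,500 limit — but (l) sets (k) aside: (l) is triggered — a current Tier A Clearance is held. (m) is engaged (a current Class E Approval is held), but yields to (n): (n) operates against (m): some sales are to a restaurant for resale. (o) is inapplicable (the qualifying period is 145 days, not below 140 days), so (n) stands. So (e) is unavailable.
No exception displaces § 76.6.

Yes — Mira must hold a vendor licence.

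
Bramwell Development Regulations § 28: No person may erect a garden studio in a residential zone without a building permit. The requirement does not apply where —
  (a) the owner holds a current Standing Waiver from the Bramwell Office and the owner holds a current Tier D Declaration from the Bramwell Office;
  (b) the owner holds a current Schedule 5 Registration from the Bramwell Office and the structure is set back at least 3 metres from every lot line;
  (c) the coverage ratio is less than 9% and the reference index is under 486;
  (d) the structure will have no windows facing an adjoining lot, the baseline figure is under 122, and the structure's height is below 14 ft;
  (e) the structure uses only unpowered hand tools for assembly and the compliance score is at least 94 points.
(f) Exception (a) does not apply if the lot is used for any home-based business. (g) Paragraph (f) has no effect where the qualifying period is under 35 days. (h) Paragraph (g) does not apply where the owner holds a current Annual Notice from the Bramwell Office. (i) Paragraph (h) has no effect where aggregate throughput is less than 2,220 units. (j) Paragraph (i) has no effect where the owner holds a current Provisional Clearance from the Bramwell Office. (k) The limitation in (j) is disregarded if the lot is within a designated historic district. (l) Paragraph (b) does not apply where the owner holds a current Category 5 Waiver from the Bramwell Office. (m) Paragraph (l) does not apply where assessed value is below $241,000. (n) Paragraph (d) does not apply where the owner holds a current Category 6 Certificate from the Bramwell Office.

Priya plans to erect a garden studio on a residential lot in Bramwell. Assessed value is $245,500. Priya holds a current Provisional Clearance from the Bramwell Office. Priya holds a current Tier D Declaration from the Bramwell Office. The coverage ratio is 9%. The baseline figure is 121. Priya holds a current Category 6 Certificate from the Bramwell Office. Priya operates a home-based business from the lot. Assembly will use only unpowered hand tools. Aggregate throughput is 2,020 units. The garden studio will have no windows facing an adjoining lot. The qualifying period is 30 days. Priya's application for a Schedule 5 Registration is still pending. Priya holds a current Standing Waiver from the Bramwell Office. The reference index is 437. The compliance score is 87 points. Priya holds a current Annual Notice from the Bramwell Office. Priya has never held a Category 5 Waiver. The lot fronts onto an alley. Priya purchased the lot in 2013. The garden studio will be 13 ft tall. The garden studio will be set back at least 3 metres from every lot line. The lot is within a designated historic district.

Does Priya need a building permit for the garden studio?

No — exception (a) applies; Priya does not need a building permit.

Exception (a) is satisfied on its face — a current Standing Waiver is held; a current Tier D Declaration is held. As to paragraphs (f)–(k): (f) is engaged (a home-based business operates on the lot), but is set aside by (g): (g) operates against (f): the qualifying period is 30 days, under the 35 days limit. (h) would limit (g) — a current Annual Notice is held — but (i) sets (h) aside: (i) operates — aggregate throughput is 2,020 units, less than the 2,220 units limit. (j) applies (a current Provisional Clearance is held), but is itself disapplied by (k): (k) applies — the lot is in a historic district. So (a) applies.
Exception (b) fails — there is no Schedule 5 Registration in force.
Exception (c) does not apply: the coverage ratio is 9%, not less than 9%.
Exception (d): no windows face an adjoining lot; the baseline figure is 121, under the 122 limit; the structure's height is 13 ft, below the 14 ft limit — every condition holds. But: (n) applies — a current Category 6 Certificate is held. So (d) is unavailable.
Exception (e) requires that the compliance score is at least 94 points; but the compliance score is 87 points, short of 94 points, so (e) is unavailable.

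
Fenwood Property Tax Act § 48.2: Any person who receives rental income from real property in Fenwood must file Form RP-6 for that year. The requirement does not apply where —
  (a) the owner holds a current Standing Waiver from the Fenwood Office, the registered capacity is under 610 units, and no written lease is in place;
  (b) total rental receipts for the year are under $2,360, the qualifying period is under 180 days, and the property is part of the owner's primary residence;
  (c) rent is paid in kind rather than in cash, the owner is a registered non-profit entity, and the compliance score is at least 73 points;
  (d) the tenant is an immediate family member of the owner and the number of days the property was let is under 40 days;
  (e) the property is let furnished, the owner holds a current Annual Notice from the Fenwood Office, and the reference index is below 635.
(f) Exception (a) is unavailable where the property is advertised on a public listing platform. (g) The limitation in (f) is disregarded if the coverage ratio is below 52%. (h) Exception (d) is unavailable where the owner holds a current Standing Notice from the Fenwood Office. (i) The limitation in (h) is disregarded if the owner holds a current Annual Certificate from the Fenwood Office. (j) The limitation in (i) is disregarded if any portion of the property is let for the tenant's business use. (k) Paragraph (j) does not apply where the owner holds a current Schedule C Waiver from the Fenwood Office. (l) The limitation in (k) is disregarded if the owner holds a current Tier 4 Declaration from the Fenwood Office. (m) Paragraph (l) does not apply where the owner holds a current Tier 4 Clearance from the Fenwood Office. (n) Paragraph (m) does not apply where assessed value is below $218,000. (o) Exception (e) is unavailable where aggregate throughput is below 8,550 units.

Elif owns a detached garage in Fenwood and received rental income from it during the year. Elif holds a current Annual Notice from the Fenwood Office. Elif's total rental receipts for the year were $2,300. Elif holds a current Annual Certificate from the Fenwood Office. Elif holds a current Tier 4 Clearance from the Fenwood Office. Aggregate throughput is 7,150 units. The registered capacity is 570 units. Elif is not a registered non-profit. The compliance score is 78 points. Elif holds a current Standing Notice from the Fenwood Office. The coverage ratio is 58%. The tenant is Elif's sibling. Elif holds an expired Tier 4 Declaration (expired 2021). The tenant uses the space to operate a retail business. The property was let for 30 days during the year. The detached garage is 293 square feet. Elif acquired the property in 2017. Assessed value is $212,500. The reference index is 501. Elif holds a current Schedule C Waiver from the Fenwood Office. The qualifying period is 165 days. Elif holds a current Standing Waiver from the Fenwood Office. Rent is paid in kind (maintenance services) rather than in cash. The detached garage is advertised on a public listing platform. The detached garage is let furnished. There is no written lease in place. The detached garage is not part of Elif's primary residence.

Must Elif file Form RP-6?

Exception (a): a current Standing Waiver is held; the registered capacity is 570 units, under the 610 units limit; there is no written lease — every condition holds. But applying paragraphs (f)–(g): (f) is triggered — the property is publicly advertised. (g) is not engaged (the coverage ratio is 58%, not below 52%), so (f) stands. So (a) is unavailable.
Exception (b) requires that the property is part of the owner's primary residence; but the detached garage is not part of the primary residence, so (b) is unavailable.
Exception (c) requires that the owner is a registered non-profit entity; but Elif is not a registered non-profit, so (c) is unavailable.
Exception (d) is satisfied on its face — the tenant is an immediate family member; the number of days the property was let is 30 days, under the 40 days limit. As to paragraphs (h)–(n): (h) would limit (d) — a current Standing Notice is held — but (i) sets (h) aside: (i) operates — a current Annual Certificate is held. (j) would limit (i) — the space is let for business use — but (k) sets (j) aside: (k) is engaged — a current Schedule C Waiver is held. (l) is inapplicable (the Tier 4 Declaration is not current), so (k) stands. Exception (d) stands.
Exception (e)'s conditions are all satisfied: the property is let furnished; a current Annual Notice is held; the reference index is 501, below the 635 limit. Turning to paragraph (o): (o) operates — aggregate throughput is 7,150 units, below the 8,550 units limit. Exception (e) does not apply.

No — exception (d) applies; Elif is not required to file Form RP-6.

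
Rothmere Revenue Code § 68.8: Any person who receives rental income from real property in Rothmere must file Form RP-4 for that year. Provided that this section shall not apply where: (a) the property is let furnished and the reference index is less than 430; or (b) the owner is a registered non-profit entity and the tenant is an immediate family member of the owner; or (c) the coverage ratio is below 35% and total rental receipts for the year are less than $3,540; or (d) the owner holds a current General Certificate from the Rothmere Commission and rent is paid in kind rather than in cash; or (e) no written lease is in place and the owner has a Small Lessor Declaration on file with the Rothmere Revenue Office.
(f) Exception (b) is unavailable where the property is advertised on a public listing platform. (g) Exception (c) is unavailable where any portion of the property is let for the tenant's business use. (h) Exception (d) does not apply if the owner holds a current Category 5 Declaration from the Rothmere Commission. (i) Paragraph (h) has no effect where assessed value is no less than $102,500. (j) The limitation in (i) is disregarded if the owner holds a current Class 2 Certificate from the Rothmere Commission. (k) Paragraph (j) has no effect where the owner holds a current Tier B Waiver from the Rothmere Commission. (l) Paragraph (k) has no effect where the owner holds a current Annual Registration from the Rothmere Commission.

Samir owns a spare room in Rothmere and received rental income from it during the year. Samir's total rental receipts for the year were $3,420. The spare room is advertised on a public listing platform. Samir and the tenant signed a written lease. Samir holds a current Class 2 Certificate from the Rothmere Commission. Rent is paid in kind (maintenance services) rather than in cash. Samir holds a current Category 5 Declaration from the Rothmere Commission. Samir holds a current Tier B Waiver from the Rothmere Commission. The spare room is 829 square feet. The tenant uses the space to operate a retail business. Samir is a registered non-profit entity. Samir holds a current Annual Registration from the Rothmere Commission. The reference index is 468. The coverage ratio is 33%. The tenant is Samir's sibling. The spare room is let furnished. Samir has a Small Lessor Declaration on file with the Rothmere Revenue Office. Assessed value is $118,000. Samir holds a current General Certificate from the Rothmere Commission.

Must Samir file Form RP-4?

Yes — Samir must file Form RP-4.

Exception (a) requires that the reference index is less than 430; but the reference index is 468, not less than 430, so (a) is unavailable.
Exception (b): Samir is a registered non-profit; the tenant is an immediate family member — every condition holds. However, paragraph (f) must be considered: (f) operates — the property is publicly advertised. So (b) is unavailable.
Exception (c) is satisfied on its face — the coverage ratio is 33%, below the 35% limit; total rental receipts for the year are $3,420, less than the $3,540 limit. But applying paragraph (g): (g) applies — the space is let for business use. (c) is therefore removed.
Exception (d): a current General Certificate is held; rent is paid in kind — every condition holds. However, paragraphs (h)–(l) must be considered: (h) applies — a current Category 5 Declaration is held. (i) would limit (h) — assessed value is $118,000, meeting the $102,500 threshold — but (j) sets (i) aside: (j) applies — a current Class 2 Certificate is held. (k) is engaged (a current Tier B Waiver is held), but is itself disapplied by (l): (l) operates — a current Annual Registration is held. Exception (d) does not apply.
Exception (e) does not apply: a written lease is in place.
No exception is made out. Samir falls within the general rule.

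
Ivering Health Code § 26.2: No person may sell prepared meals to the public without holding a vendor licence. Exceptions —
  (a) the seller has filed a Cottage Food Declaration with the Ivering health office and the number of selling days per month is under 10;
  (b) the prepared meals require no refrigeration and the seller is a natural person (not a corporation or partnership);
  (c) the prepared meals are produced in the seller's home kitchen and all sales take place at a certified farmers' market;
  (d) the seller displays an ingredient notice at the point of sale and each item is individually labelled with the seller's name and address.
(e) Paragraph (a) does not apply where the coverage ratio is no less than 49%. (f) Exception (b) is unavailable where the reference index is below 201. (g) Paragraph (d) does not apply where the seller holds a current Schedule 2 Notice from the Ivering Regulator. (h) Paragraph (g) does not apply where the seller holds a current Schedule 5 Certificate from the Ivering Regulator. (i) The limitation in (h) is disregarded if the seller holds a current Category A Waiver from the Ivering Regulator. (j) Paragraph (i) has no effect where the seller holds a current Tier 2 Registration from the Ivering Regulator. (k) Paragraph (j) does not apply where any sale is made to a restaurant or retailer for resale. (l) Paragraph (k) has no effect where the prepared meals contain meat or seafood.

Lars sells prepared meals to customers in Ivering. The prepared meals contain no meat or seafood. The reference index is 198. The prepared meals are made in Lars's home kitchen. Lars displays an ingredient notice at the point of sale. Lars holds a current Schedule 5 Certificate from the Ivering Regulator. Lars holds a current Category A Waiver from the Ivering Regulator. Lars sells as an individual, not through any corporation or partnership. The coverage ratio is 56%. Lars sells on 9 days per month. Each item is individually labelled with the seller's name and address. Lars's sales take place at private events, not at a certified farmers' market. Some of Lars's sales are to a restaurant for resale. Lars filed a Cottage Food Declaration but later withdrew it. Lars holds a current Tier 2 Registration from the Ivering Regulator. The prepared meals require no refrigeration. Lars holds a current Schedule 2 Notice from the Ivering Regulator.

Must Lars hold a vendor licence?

Yes — Lars must hold a vendor licence.

Exception (a) fails — the Cottage Food Declaration was withdrawn.
Exception (b): the prepared meals are shelf-stable; the seller is a natural person — every condition holds. But applying paragraph (f): (f) operates against (b): the reference index is 198, below the 201 limit. (b) is therefore removed.
Exception (c) fails — sales are at private events, not a certified farmers' market.
Exception (d): an ingredient notice is displayed; items are individually labelled — every condition holds. But: (g) applies — a current Schedule 2 Notice is held. (h) would limit (g) — a current Schedule 5 Certificate is held — but (i) sets (h) aside: (i) operates against (h): a current Category A Waiver is held. (j) would limit (i) — a current Tier 2 Registration is held — but (k) sets (j) aside: (k) applies — some sales are to a restaurant for resale. (l) is inapplicable (the prepared meals contain no meat or seafood), so (k) stands. Exception (d) does not apply.
No exception applies. The general rule governs.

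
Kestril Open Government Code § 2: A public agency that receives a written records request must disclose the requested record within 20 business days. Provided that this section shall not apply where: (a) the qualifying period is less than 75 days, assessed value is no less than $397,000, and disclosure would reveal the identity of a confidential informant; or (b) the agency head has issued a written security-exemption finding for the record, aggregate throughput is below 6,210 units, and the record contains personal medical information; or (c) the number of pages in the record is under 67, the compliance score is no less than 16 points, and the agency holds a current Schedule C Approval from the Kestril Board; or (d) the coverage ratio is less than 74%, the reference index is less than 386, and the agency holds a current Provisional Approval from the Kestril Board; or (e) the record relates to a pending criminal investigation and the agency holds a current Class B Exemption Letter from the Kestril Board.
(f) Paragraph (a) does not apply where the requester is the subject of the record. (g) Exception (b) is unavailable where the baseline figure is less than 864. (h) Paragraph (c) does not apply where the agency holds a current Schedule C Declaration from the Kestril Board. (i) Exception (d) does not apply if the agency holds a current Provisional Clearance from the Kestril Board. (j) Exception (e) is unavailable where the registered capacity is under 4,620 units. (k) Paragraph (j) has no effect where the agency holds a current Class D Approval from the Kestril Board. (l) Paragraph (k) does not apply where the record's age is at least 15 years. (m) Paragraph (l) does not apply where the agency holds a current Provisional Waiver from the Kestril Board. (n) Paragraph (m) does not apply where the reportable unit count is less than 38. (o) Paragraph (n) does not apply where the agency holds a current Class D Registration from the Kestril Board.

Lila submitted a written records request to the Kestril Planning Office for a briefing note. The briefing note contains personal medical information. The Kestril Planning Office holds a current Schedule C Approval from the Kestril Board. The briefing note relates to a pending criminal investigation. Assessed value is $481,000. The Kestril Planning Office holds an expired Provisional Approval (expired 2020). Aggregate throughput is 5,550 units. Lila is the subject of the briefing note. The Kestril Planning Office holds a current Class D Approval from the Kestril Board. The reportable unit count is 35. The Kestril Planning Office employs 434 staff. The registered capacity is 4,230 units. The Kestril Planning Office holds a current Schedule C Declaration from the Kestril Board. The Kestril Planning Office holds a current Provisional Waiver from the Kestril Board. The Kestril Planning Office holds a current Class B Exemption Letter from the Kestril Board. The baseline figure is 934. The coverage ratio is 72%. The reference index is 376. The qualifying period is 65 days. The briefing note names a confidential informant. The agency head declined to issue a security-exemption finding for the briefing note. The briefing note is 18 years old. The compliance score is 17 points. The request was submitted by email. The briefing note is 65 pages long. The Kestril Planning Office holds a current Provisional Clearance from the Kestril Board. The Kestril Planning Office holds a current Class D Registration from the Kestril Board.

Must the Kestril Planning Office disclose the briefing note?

Exception (a)'s conditions are all satisfied: the qualifying period is 65 days, less than the 75 days limit; assessed value is $481,000, meeting the $397,000 threshold; the briefing note names a confidential informant. But applying paragraph (f): (f) operates — Lila is the subject of the briefing note. (a) is therefore removed.
Exception (b) does not apply: the agency head declined to issue a security-exemption finding.
All of (c)'s requirements are met (the number of pages in the record is 65, under the 67 limit; the compliance score is 17 points, meeting the 16 points threshold; a current Schedule C Approval is held). But applying paragraph (h): (h) operates against (c): a current Schedule C Declaration is held. Exception (c) does not apply.
Exception (d) fails — the Provisional Approval is not current.
Exception (e): the briefing note relates to a pending investigation; a current Class B Exemption Letter is held — every condition holds. Under paragraphs (j)–(o): (j) would limit (e) — the registered capacity is 4,230 units, under the 4,620 units limit — but (k) sets (j) aside: (k) operates against (j): a current Class D Approval is held. (l) is triggered (the record's age is 18 years, meeting the 15 years threshold), but is overridden by (m): (m) applies — a current Provisional Waiver is held. (n) would limit (m) — the reportable unit count is 35, less than the 38 limit — but (o) sets (n) aside: (o) operates against (n): a current Class D Registration is held. So (e) applies.

No — exception (e) applies; the Kestril Planning Office is not required to disclose the briefing note.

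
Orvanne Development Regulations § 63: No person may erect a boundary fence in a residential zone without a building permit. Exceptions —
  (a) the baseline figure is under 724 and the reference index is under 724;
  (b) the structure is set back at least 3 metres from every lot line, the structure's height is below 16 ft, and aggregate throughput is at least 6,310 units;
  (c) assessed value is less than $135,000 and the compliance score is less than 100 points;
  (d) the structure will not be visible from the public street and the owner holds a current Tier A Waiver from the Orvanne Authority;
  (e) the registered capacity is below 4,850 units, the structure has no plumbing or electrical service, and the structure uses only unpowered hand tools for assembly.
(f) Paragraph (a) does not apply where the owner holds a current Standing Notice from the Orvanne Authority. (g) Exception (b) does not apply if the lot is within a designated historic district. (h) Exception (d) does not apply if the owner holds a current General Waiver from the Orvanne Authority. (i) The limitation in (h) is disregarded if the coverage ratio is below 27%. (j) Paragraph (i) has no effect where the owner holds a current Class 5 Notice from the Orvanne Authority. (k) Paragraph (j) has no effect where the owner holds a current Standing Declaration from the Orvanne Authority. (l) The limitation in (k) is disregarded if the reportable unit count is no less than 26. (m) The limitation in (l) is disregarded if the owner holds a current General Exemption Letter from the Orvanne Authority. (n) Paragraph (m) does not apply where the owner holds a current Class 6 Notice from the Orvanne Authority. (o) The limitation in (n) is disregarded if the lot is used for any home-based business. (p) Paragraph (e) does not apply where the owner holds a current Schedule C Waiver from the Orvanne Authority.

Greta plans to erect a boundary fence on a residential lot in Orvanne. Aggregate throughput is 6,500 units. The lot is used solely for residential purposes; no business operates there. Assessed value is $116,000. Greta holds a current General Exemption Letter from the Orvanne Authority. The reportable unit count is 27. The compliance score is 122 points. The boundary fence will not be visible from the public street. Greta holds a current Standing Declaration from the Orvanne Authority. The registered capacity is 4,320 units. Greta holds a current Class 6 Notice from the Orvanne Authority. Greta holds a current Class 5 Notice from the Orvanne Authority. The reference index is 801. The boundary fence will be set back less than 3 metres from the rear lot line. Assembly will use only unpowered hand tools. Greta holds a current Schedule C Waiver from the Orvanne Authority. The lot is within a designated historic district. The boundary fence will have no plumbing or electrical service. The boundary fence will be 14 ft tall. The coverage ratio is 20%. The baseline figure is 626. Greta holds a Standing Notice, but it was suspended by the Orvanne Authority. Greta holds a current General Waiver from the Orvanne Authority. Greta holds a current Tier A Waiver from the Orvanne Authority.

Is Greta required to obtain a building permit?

Yes — Greta must obtain a building permit.

Exception (a) does not apply: the reference index is 801, not under 724.
Exception (b) does not apply: the rear setback is under 3 m.
Exception (c) fails — the compliance score is 122 points, not less than 100 points.
All of (d)'s requirements are met (the structure will not be visible from the street; a current Tier A Waiver is held). Turning to paragraphs (h)–(o): (h) operates against (d): a current General Waiver is held. (i) operates (the coverage ratio is 20%, below the 27% limit), but is itself disapplied by (j): (j) operates against (i): a current Class 5 Notice is held. (k) applies (a current Standing Declaration is held), but is displaced by (l): (l) operates against (k): the reportable unit count is 27, meeting the 26 threshold. (m) applies (a current General Exemption Letter is held), but is itself disapplied by (n): (n) applies — a current Class 6 Notice is held. (o), which would lift (n), does not operate here — the lot is solely residential. Exception (d) does not apply.
Exception (e)'s conditions are all satisfied: the registered capacity is 4,320 units, below the 4,850 units limit; there is no plumbing or electrical service; assembly uses only hand tools. However, paragraph (p) must be considered: (p) operates against (e): a current Schedule C Waiver is held. So (e) is unavailable.
No exception displaces § 63.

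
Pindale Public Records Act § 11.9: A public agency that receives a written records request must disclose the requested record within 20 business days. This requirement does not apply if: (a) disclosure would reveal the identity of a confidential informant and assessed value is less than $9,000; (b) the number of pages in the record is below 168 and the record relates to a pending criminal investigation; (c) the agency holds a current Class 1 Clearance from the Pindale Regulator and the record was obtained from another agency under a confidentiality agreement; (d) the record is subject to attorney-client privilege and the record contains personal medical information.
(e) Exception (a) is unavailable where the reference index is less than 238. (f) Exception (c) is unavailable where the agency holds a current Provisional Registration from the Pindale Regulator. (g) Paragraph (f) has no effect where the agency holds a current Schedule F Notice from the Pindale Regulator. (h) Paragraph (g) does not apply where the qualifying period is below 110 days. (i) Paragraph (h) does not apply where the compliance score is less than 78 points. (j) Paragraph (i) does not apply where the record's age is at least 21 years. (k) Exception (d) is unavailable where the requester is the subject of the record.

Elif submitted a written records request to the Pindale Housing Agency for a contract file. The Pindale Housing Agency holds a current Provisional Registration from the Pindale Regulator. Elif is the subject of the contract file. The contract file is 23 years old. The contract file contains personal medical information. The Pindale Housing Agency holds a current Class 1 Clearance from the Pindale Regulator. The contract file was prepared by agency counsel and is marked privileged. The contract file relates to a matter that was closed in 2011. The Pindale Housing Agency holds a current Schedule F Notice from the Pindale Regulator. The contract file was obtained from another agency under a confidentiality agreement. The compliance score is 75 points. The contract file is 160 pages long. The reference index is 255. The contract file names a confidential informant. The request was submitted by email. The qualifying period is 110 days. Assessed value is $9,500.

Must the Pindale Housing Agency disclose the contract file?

Exception (a) does not apply: assessed value is $9,500, not less than $9,000.
Exception (b) requires that the record relates to a pending criminal investigation; but the contract file relates to a closed matter, so (b) is unavailable.
Exception (c) is satisfied on its face — a current Class 1 Clearance is held; the contract file was obtained under a confidentiality agreement. Applying paragraphs (f)–(j): (f) is triggered (a current Provisional Registration is held), but is overridden by (g): (g) operates against (f): a current Schedule F Notice is held. (h), which would lift (g), is not triggered — the qualifying period is 110 days, not below 110 days. (c) remains available.
Exception (d)'s conditions are all satisfied: the contract file is privileged; the contract file contains personal medical information. But: (k) operates against (d): Elif is the subject of the contract file. So (d) is unavailable.

No — exception (c) applies; the Pindale Housing Agency is not required to disclose the contract file.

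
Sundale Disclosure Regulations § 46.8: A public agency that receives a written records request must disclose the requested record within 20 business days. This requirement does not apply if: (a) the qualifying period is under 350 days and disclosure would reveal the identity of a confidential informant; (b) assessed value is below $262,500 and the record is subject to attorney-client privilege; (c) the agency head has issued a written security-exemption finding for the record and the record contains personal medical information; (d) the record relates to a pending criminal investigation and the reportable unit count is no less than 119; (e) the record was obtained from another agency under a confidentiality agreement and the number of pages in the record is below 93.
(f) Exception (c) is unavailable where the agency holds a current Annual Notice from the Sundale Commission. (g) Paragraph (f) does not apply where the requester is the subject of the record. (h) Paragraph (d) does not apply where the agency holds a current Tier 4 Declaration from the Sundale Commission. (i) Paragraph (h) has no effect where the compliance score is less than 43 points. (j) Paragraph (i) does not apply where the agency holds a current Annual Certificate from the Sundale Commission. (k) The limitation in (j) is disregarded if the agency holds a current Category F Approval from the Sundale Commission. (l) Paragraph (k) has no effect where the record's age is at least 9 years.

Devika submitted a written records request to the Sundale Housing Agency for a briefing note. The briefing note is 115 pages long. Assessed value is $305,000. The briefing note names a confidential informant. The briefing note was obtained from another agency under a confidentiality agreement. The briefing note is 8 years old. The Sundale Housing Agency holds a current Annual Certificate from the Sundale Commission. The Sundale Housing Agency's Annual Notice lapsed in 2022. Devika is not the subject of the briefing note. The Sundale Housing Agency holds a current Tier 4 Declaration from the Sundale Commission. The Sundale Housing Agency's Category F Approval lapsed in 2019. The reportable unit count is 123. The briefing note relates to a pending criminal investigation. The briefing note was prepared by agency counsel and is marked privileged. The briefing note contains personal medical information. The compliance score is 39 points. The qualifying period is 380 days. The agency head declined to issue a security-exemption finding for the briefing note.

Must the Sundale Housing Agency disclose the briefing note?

Exception (a) requires that the qualifying period is under 350 days; but the qualifying period is 380 days, not under 350 days, so (a) is unavailable.
Exception (b) does not apply: assessed value is $305,000, not below $262,500.
Exception (c) fails — the agency head declined to issue a security-exemption finding.
Exception (d): the briefing note relates to a pending investigation; the reportable unit count is 123, meeting the 119 threshold — every condition holds. But applying paragraphs (h)–(l): (h) operates — a current Tier 4 Declaration is held. (i) would limit (h) — the compliance score is 39 points, less than the 43 points limit — but (j) sets (i) aside: (j) operates against (i): a current Annual Certificate is held. (k) is inapplicable (the Category F Approval is not current), so (j) stands. (d) is therefore removed.
Exception (e) requires that the number of pages in the record is below 93; but the number of pages in the record is 115, not below 93, so (e) is unavailable.
Every exception is unavailable, so the rule governs.

Yes — the Sundale Housing Agency must disclose the briefing note.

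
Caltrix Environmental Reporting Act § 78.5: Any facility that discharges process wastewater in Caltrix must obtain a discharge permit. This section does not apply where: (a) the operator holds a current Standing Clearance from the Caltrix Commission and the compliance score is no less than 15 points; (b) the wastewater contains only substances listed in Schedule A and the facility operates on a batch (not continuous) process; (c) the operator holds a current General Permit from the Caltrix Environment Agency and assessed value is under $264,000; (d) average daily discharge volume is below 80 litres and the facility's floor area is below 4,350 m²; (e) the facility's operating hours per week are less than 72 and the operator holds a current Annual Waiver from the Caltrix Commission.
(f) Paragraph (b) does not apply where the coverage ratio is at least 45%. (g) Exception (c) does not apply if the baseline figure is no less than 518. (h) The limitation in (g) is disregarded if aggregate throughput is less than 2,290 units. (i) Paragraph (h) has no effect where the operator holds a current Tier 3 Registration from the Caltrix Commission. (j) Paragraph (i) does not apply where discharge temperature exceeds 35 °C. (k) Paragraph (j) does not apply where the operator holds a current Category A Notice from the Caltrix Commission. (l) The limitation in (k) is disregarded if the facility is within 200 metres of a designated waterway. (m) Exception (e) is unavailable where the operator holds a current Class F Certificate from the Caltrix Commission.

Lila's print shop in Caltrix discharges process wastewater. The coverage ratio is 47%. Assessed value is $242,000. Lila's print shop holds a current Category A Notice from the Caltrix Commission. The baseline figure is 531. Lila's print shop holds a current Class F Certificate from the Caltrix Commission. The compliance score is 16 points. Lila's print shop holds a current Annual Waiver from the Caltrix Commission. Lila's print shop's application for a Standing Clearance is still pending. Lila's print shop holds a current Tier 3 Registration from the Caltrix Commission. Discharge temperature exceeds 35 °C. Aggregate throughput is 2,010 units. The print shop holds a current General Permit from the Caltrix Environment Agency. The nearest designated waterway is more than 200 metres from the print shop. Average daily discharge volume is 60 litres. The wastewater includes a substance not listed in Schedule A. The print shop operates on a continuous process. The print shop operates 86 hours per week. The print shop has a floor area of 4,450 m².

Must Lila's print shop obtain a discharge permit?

Yes — Lila's print shop must obtain a discharge permit.

Exception (a) does not apply: no current Standing Clearance is held.
Exception (b) does not apply: the wastewater includes a non-Schedule-A substance.
Exception (c)'s conditions are all satisfied: a current General Permit is held; assessed value is $242,000, under the $264,000 limit. But applying paragraphs (g)–(l): (g) applies — the baseline figure is 531, meeting the 518 threshold. (h) is triggered (aggregate throughput is 2,010 units, less than the 2,290 units limit), but is overridden by (i): (i) is engaged — a current Tier 3 Registration is held. (j) applies (discharge temperature exceeds 35 °C), but is displaced by (k): (k) operates — a current Category A Notice is held. (l) does not operate here (the print shop is more than 200 m from any designated waterway), so (k) stands. (c) is therefore removed.
Exception (d) requires that the facility's floor area is below 4,350 m²; but the facility's floor area is 4,450 m², not below 4,350 m², so (d) is unavailable.
Exception (e) requires that the facility's operating hours per week are less than 72; but the facility's operating hours per week are 86, not less than 72, so (e) is unavailable.
No exception displaces § 78.5.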